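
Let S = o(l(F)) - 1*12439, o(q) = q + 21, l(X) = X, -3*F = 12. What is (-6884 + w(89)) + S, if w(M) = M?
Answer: -19217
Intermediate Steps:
F = -4 (F = -1/3*12 = -4)
o(q) = 21 + q
S = -12422 (S = (21 - 4) - 1*12439 = 17 - 12439 = -12422)
(-6884 + w(89)) + S = (-6884 + 89) - 12422 = -6795 - 12422 = -19217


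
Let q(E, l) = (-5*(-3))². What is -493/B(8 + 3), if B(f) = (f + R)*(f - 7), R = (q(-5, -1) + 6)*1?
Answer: -493/968 ≈ -0.50930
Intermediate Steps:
q(E, l) = 225 (q(E, l) = 15² = 225)
R = 231 (R = (225 + 6)*1 = 231*1 = 231)
B(f) = (-7 + f)*(231 + f) (B(f) = (f + 231)*(f - 7) = (231 + f)*(-7 + f) = (-7 + f)*(231 + f))
-493/B(8 + 3) = -493/(-1617 + (8 + 3)² + 224*(8 + 3)) = -493/(-1617 + 11² + 224*11) = -493/(-1617 + 121 + 2464) = -493/968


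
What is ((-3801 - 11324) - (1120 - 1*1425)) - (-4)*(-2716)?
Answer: -25684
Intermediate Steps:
((-3801 - 11324) - (1120 - 1*1425)) - (-4)*(-2716) = (-15125 - (1120 - 1425)) - 1*10864 = (-15125 - 1*(-305)) - 10864 = (-15125 + 305) - 10864 = -14820 - 10864 = -25684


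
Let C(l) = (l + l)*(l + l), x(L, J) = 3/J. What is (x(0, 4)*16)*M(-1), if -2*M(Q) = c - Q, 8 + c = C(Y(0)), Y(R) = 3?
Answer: -174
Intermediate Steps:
C(l) = 4*l**2 (C(l) = (2*l)*(2*l) = 4*l**2)
c = 28 (c = -8 + 4*3**2 = -8 + 4*9 = -8 + 36 = 28)
M(Q) = -14 + Q/2 (M(Q) = -(28 - Q)/2 = -14 + Q/2)
(x(0, 4)*16)*M(-1) = ((3/4)*16)*(-14 + (1/2)*(-1)) = ((3*(1/4))*16)*(-14 - 1/2) = ((3/4)*16)*(-29/2) = 12*(-29/2) = -174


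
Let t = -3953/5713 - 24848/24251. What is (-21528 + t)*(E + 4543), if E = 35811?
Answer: -120370143272191014/138545963 ≈ -8.6881e+8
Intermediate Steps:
t = -237820827/138545963 (t = -3953*1/5713 - 24848*1/24251 = -3953/5713 - 24848/24251 = -237820827/138545963 ≈ -1.7165)
(-21528 + t)*(E + 4543) = (-21528 - 237820827/138545963)*(35811 + 4543) = -2982855312291/138545963*40354 = -120370143272191014/138545963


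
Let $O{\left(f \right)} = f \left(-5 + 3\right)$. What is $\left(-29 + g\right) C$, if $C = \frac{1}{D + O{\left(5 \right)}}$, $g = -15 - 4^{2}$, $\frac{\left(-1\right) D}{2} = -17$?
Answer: $- \frac{5}{2} \approx -2.5$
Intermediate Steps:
$D = 34$ ($D = \left(-2\right) \left(-17\right) = 34$)
$O{\left(f \right)} = - 2 f$ ($O{\left(f \right)} = f \left(-2\right) = - 2 f$)
$g = -31$ ($g = -15 - 16 = -31$)
$C = \frac{1}{24}$ ($C = \frac{1}{34 - 10} = \frac{1}{24} \approx 0.041667$)
$\left(-29 + g\right) C = \left(-29 - 31\right) \frac{1}{24} = \left(-60\right) \frac{1}{24} = - \frac{5}{2}$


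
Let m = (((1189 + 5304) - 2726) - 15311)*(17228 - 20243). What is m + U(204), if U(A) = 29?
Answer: 34805189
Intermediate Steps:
m = 34805160 (m = ((6493 - 2726) - 15311)*(-3015) = (3767 - 15311)*(-3015) = -11544*(-3015) = 34805160)
m + U(204) = 34805160 + 29 = 34805189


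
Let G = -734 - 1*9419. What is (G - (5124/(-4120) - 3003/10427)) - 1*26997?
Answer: -398967491423/10739810 ≈ -37148.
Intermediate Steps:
G = -10153 (G = -734 - 9419 = -10153)
(G - (5124/(-4120) - 3003/10427)) - 1*26997 = (-10153 - (5124/(-4120) - 3003/10427)) - 1*26997 = (-10153 - (5124*(-1/4120) - 3003*1/10427)) - 26997 = (-10153 - (-1281/1030 - 3003/10427)) - 26997 = (-10153 - 1*(-16450077/10739810)) - 26997 = (-10153 + 16450077/10739810) - 26997 = -109024840853/10739810 - 26997 = -398967491423/10739810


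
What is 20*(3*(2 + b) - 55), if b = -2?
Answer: -1100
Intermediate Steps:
20*(3*(2 + b) - 55) = 20*(3*(2 - 2) - 55) = 20*(3*0 - 55) = 20*(0 - 55) = 20*(-55) = -1100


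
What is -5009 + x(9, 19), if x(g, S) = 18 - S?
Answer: -5010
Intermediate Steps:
-5009 + x(9, 19) = -5009 + (18 - 1*19) = -5009 + (18 - 19) = -5009 - 1 = -5010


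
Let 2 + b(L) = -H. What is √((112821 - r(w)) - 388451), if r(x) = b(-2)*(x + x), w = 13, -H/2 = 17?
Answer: 3*I*√30718 ≈ 525.8*I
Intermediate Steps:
H = -34 (H = -2*17 = -34)
b(L) = 32 (b(L) = -2 - 1*(-34) = -2 + 34 = 32)
r(x) = 64*x (r(x) = 32*(x + x) = 32*(2*x) = 64*x)
√((112821 - r(w)) - 388451) = √((112821 - 64*13) - 388451) = √((112821 - 1*832) - 388451) = √((112821 - 832) - 388451) = √(111989 - 388451) = √(-276462) = 3*I*√30718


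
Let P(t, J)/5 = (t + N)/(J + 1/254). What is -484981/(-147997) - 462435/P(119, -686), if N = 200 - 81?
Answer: 2385032398902389/8946714644 ≈ 2.6658e+5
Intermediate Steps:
N = 119
P(t, J) = 5*(119 + t)/(1/254 + J) (P(t, J) = 5*((t + 119)/(J + 1/254)) = 5*((119 + t)/(J + 1/254)) = 5*((119 + t)/(1/254 + J)) = 5*(119 + t)/(1/254 + J))
-484981/(-147997) - 462435/P(119, -686) = -484981/(-147997) - 462435*(1 + 254*(-686))/(1270*(119 + 119)) = -484981*(-1/147997) - 462435/(1270*238/(1 - 174244)) = 484981/147997 - 462435/(1270*238/(-174243)) = 484981/147997 - 462435/(1270*(-1/174243)*238) = 484981/147997 - 462435/(-302260/174243) = 484981/147997 - 462435*(-174243/302260) = 484981/147997 + 16115212341/60452 = 2385032398902389/8946714644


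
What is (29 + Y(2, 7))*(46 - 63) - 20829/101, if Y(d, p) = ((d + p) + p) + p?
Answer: -110113/101 ≈ -1090.2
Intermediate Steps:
Y(d, p) = d + 3*p (Y(d, p) = (d + 2*p) + p = d + 3*p)
(29 + Y(2, 7))*(46 - 63) - 20829/101 = (29 + (2 + 3*7))*(46 - 63) - 20829/101 = (29 + (2 + 21))*(-17) - 20829/101 = (29 + 23)*(-17) - 131*159/101 = 52*(-17) - 20829/101 = -884 - 20829/101 = -110113/101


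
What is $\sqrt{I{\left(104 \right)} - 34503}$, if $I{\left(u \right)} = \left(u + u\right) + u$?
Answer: $3 i \sqrt{3799} \approx 184.91 i$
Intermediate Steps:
$I{\left(u \right)} = 3 u$ ($I{\left(u \right)} = 2 u + u = 3 u$)
$\sqrt{I{\left(104 \right)} - 34503} = \sqrt{3 \cdot 104 - 34503} = \sqrt{312 - 34503} = \sqrt{-34191} = 3 i \sqrt{3799}$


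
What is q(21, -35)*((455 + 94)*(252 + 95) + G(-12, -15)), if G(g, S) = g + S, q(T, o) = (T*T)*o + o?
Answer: -2946663720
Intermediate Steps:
q(T, o) = o + o*T² (q(T, o) = T²*o + o = o*T² + o = o + o*T²)
G(g, S) = S + g
q(21, -35)*((455 + 94)*(252 + 95) + G(-12, -15)) = (-35*(1 + 21²))*((455 + 94)*(252 + 95) + (-15 - 12)) = (-35*(1 + 441))*(549*347 - 27) = (-35*442)*(190503 - 27) = -15470*190476 = -2946663720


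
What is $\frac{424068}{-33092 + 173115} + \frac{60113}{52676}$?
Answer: $\frac{2365800659}{567373196} \approx 4.1697$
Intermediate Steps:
$\frac{424068}{-33092 + 173115} + \frac{60113}{52676} = \frac{424068}{140023} + 60113 \cdot \frac{1}{52676} = 424068 \cdot \frac{1}{140023} + \frac{60113}{52676} = \frac{424068}{140023} + \frac{60113}{52676} = \frac{2365800659}{567373196}$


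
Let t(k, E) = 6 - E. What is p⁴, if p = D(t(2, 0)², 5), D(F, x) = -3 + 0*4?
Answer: 81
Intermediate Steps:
D(F, x) = -3 (D(F, x) = -3 + 0 = -3)
p = -3
p⁴ = (-3)⁴ = 81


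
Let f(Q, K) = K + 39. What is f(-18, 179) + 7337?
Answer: 7555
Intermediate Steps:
f(Q, K) = 39 + K
f(-18, 179) + 7337 = (39 + 179) + 7337 = 218 + 7337 = 7555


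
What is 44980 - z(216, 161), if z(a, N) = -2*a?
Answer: 45412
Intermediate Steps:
44980 - z(216, 161) = 44980 - (-2)*216 = 44980 - 1*(-432) = 44980 + 432 = 45412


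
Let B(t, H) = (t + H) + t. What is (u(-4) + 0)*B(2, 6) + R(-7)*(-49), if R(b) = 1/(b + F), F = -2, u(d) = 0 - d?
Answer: 409/9 ≈ 45.444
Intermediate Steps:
B(t, H) = H + 2*t (B(t, H) = (H + t) + t = H + 2*t)
u(d) = -d
R(b) = 1/(-2 + b) (R(b) = 1/(b - 2) = 1/(-2 + b))
(u(-4) + 0)*B(2, 6) + R(-7)*(-49) = (-1*(-4) + 0)*(6 + 2*2) - 49/(-2 - 7) = (4 + 0)*(6 + 4) - 49/(-9) = 4*10 - 1/9*(-49) = 40 + 49/9 = 409/9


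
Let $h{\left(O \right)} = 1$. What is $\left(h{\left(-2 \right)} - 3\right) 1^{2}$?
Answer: $-2$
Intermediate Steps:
$\left(h{\left(-2 \right)} - 3\right) 1^{2} = \left(1 - 3\right) 1^{2} = \left(-2\right) 1 = -2$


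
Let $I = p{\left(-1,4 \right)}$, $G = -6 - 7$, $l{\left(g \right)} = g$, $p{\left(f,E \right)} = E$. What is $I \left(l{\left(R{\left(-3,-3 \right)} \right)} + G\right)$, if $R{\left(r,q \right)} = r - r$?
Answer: $-52$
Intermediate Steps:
$R{\left(r,q \right)} = 0$
$G = -13$ ($G = -6 - 7 = -13$)
$I = 4$
$I \left(l{\left(R{\left(-3,-3 \right)} \right)} + G\right) = 4 \left(0 - 13\right) = 4 \left(-13\right) = -52$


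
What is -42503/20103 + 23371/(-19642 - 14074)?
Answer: -1902858361/677792748 ≈ -2.8074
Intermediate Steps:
-42503/20103 + 23371/(-19642 - 14074) = -42503*1/20103 + 23371/(-33716) = -42503/20103 + 23371*(-1/33716) = -42503/20103 - 23371/33716 = -1902858361/677792748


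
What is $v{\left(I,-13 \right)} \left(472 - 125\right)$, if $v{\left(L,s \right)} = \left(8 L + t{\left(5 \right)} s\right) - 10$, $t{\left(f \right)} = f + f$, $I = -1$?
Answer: $-51356$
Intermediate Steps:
$t{\left(f \right)} = 2 f$
$v{\left(L,s \right)} = -10 + 8 L + 10 s$ ($v{\left(L,s \right)} = \left(8 L + 2 \cdot 5 s\right) - 10 = \left(8 L + 10 s\right) - 10 = -10 + 8 L + 10 s$)
$v{\left(I,-13 \right)} \left(472 - 125\right) = \left(-10 + 8 \left(-1\right) + 10 \left(-13\right)\right) \left(472 - 125\right) = \left(-10 - 8 - 130\right) 347 = \left(-148\right) 347 = -51356$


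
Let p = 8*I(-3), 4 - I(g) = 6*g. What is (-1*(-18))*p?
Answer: 3168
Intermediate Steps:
I(g) = 4 - 6*g
p = 176 (p = 8*(4 - 6*(-3)) = 8*(4 + 18) = 8*22 = 176)
(-1*(-18))*p = -1*(-18)*176 = 18*176 = 3168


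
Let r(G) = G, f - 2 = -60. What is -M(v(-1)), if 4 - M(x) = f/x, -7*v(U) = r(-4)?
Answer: -211/2 ≈ -105.50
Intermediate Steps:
f = -58 (f = 2 - 60 = -58)
v(U) = 4/7 (v(U) = -⅐*(-4) = 4/7)
M(x) = 4 + 58/x (M(x) = 4 - (-58)/x = 4 + 58/x)
-M(v(-1)) = -(4 + 58/(4/7)) = -(4 + 58*(7/4)) = -(4 + 203/2) = -1*211/2 = -211/2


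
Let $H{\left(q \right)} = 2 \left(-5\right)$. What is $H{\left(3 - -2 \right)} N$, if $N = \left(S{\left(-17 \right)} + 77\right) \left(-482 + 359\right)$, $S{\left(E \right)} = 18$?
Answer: $116850$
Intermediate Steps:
$H{\left(q \right)} = -10$
$N = -11685$ ($N = \left(18 + 77\right) \left(-482 + 359\right) = 95 \left(-123\right) = -11685$)
$H{\left(3 - -2 \right)} N = \left(-10\right) \left(-11685\right) = 116850$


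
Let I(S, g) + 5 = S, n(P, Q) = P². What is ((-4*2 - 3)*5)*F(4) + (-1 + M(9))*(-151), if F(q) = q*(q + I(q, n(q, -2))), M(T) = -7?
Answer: 548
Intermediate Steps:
I(S, g) = -5 + S
F(q) = q*(-5 + 2*q) (F(q) = q*(q + (-5 + q)) = q*(-5 + 2*q))
((-4*2 - 3)*5)*F(4) + (-1 + M(9))*(-151) = ((-4*2 - 3)*5)*(4*(-5 + 2*4)) + (-1 - 7)*(-151) = ((-8 - 3)*5)*(4*(-5 + 8)) - 8*(-151) = (-11*5)*(4*3) + 1208 = -55*12 + 1208 = -660 + 1208 = 548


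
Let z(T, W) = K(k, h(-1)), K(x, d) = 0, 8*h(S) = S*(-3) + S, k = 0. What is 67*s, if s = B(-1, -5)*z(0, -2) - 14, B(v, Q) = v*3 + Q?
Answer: -938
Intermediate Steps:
h(S) = -S/4 (h(S) = (S*(-3) + S)/8 = (-3*S + S)/8 = (-2*S)/8 = -S/4)
z(T, W) = 0
B(v, Q) = Q + 3*v (B(v, Q) = 3*v + Q = Q + 3*v)
s = -14 (s = (-5 + 3*(-1))*0 - 14 = (-5 - 3)*0 - 14 = -8*0 - 14 = 0 - 14 = -14)
67*s = 67*(-14) = -938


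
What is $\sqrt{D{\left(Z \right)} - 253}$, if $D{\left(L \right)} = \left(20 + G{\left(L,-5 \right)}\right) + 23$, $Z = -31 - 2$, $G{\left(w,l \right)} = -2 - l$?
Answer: $3 i \sqrt{23} \approx 14.387 i$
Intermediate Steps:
$Z = -33$ ($Z = -31 - 2 = -33$)
$D{\left(L \right)} = 46$ ($D{\left(L \right)} = \left(20 - -3\right) + 23 = \left(20 + \left(-2 + 5\right)\right) + 23 = \left(20 + 3\right) + 23 = 23 + 23 = 46$)
$\sqrt{D{\left(Z \right)} - 253} = \sqrt{46 - 253} = \sqrt{-207} = 3 i \sqrt{23}$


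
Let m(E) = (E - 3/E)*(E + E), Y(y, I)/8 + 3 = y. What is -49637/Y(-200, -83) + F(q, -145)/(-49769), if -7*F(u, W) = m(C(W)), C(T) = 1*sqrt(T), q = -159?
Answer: 2470315181/80824856 ≈ 30.564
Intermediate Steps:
Y(y, I) = -24 + 8*y
C(T) = sqrt(T)
m(E) = 2*E*(E - 3/E) (m(E) = (E - 3/E)*(2*E) = 2*E*(E - 3/E))
F(u, W) = 6/7 - 2*W/7 (F(u, W) = -(-6 + 2*(sqrt(W))**2)/7 = -(-6 + 2*W)/7 = 6/7 - 2*W/7)
-49637/Y(-200, -83) + F(q, -145)/(-49769) = -49637/(-24 + 8*(-200)) + (6/7 - 2/7*(-145))/(-49769) = -49637/(-24 - 1600) + (6/7 + 290/7)*(-1/49769) = -49637/(-1624) + (296/7)*(-1/49769) = -49637*(-1/1624) - 296/348383 = 7091/232 - 296/348383 = 2470315181/80824856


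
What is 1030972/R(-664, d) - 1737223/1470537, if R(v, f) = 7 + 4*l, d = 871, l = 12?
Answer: 1515986924699/80879535 ≈ 18744.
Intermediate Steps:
R(v, f) = 55 (R(v, f) = 7 + 4*12 = 7 + 48 = 55)
1030972/R(-664, d) - 1737223/1470537 = 1030972/55 - 1737223/1470537 = 1515986924699/80879535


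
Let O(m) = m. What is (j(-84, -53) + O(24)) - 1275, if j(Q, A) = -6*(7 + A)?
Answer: -975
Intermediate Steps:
j(Q, A) = -42 - 6*A
(j(-84, -53) + O(24)) - 1275 = ((-42 - 6*(-53)) + 24) - 1275 = ((-42 + 318) + 24) - 1275 = (276 + 24) - 1275 = 300 - 1275 = -975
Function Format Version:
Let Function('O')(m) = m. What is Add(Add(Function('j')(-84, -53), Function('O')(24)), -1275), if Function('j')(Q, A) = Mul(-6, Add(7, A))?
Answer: -975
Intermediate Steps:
Function('j')(Q, A) = Add(-42, Mul(-6, A))
Add(Add(Function('j')(-84, -53), Function('O')(24)), -1275) = Add(Add(Add(-42, Mul(-6, -53)), 24), -1275) = Add(Add(Add(-42, 318), 24), -1275) = Add(Add(276, 24), -1275) = Add(300, -1275) = -975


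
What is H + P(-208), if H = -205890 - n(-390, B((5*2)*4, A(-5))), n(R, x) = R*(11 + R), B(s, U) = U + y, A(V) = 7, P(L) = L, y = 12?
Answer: -353908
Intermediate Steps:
B(s, U) = 12 + U (B(s, U) = U + 12 = 12 + U)
H = -353700 (H = -205890 - (-390)*(11 - 390) = -205890 - (-390)*(-379) = -205890 - 1*147810 = -205890 - 147810 = -353700)
H + P(-208) = -353700 - 208 = -353908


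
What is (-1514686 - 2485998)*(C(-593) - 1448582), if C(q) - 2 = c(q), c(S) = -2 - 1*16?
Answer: 5795382841032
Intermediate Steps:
c(S) = -18 (c(S) = -2 - 16 = -18)
C(q) = -16 (C(q) = 2 - 18 = -16)
(-1514686 - 2485998)*(C(-593) - 1448582) = (-1514686 - 2485998)*(-16 - 1448582) = -4000684*(-1448598) = 5795382841032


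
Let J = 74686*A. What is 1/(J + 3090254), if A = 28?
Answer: 1/5181462 ≈ 1.9300e-7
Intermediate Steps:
J = 2091208 (J = 74686*28 = 2091208)
1/(J + 3090254) = 1/(2091208 + 3090254) = 1/5181462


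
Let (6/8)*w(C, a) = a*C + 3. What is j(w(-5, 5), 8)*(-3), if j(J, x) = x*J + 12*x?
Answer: 416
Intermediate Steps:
w(C, a) = 4 + 4*C*a/3 (w(C, a) = 4*(a*C + 3)/3 = 4*(C*a + 3)/3 = 4*(3 + C*a)/3 = 4 + 4*C*a/3)
j(J, x) = 12*x + J*x (j(J, x) = J*x + 12*x = 12*x + J*x)
j(w(-5, 5), 8)*(-3) = (8*(12 + (4 + (4/3)*(-5)*5)))*(-3) = (8*(12 + (4 - 100/3)))*(-3) = (8*(12 - 88/3))*(-3) = (8*(-52/3))*(-3) = -416/3*(-3) = 416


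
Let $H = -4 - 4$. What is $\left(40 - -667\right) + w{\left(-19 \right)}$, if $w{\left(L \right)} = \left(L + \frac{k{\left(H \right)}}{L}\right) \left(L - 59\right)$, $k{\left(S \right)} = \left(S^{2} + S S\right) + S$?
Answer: $\frac{50951}{19} \approx 2681.6$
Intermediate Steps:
$H = -8$ ($H = -4 - 4 = -8$)
$k{\left(S \right)} = S + 2 S^{2}$ ($k{\left(S \right)} = \left(S^{2} + S^{2}\right) + S = 2 S^{2} + S = S + 2 S^{2}$)
$w{\left(L \right)} = \left(-59 + L\right) \left(L + \frac{120}{L}\right)$ ($w{\left(L \right)} = \left(L + \frac{\left(-8\right) \left(1 + 2 \left(-8\right)\right)}{L}\right) \left(L - 59\right) = \left(L + \frac{\left(-8\right) \left(1 - 16\right)}{L}\right) \left(-59 + L\right) = \left(L + \frac{\left(-8\right) \left(-15\right)}{L}\right) \left(-59 + L\right) = \left(L + \frac{120}{L}\right) \left(-59 + L\right) = \left(-59 + L\right) \left(L + \frac{120}{L}\right)$)
$\left(40 - -667\right) + w{\left(-19 \right)} = \left(40 - -667\right) + \left(120 + \left(-19\right)^{2} - \frac{7080}{-19} - -1121\right) = \left(40 + 667\right) + \left(120 + 361 - - \frac{7080}{19} + 1121\right) = 707 + \left(120 + 361 + \frac{7080}{19} + 1121\right) = 707 + \frac{37518}{19} = \frac{50951}{19}$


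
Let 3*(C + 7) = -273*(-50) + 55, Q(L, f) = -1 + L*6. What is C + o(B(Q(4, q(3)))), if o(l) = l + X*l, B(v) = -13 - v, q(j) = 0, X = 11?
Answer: 12388/3 ≈ 4129.3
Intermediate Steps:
Q(L, f) = -1 + 6*L
C = 13684/3 (C = -7 + (-273*(-50) + 55)/3 = -7 + (13650 + 55)/3 = -7 + (⅓)*13705 = -7 + 13705/3 = 13684/3 ≈ 4561.3)
o(l) = 12*l (o(l) = l + 11*l = 12*l)
C + o(B(Q(4, q(3)))) = 13684/3 + 12*(-13 - (-1 + 6*4)) = 13684/3 + 12*(-13 - (-1 + 24)) = 13684/3 + 12*(-13 - 1*23) = 13684/3 + 12*(-13 - 23) = 13684/3 + 12*(-36) = 13684/3 - 432 = 12388/3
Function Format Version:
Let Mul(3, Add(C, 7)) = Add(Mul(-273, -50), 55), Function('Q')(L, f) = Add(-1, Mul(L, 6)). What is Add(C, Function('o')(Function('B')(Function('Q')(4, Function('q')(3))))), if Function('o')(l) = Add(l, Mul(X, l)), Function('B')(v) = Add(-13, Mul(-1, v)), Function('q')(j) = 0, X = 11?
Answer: Rational(12388, 3) ≈ 4129.3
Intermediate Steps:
Function('Q')(L, f) = Add(-1, Mul(6, L))
C = Rational(13684, 3) (C = Add(-7, Mul(Rational(1, 3), Add(Mul(-273, -50), 55))) = Add(-7, Mul(Rational(1, 3), Add(13650, 55))) = Add(-7, Mul(Rational(1, 3), 13705)) = Add(-7, Rational(13705, 3)) = Rational(13684, 3) ≈ 4561.3)
Function('o')(l) = Mul(12, l) (Function('o')(l) = Add(l, Mul(11, l)) = Mul(12, l))
Add(C, Function('o')(Function('B')(Function('Q')(4, Function('q')(3))))) = Add(Rational(13684, 3), Mul(12, Add(-13, Mul(-1, Add(-1, Mul(6, 4)))))) = Add(Rational(13684, 3), Mul(12, Add(-13, Mul(-1, Add(-1, 24))))) = Add(Rational(13684, 3), Mul(12, Add(-13, Mul(-1, 23)))) = Add(Rational(13684, 3), Mul(12, Add(-13, -23))) = Add(Rational(13684, 3), Mul(12, -36)) = Add(Rational(13684, 3), -432) = Rational(12388, 3)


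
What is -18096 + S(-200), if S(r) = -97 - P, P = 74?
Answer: -18267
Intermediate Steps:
S(r) = -171 (S(r) = -97 - 1*74 = -97 - 74 = -171)
-18096 + S(-200) = -18096 - 171 = -18267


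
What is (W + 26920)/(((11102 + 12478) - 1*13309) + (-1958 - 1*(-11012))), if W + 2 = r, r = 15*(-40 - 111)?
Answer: 24653/19325 ≈ 1.2757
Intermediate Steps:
r = -2265 (r = 15*(-151) = -2265)
W = -2267 (W = -2 - 2265 = -2267)
(W + 26920)/(((11102 + 12478) - 1*13309) + (-1958 - 1*(-11012))) = (-2267 + 26920)/(((11102 + 12478) - 1*13309) + (-1958 - 1*(-11012))) = 24653/((23580 - 13309) + (-1958 + 11012)) = 24653/(10271 + 9054) = 24653/19325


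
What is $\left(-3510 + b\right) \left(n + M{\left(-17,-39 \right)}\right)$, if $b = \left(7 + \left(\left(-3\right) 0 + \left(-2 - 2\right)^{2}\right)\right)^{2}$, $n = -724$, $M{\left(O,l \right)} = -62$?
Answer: $2343066$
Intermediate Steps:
$b = 529$ ($b = \left(7 + \left(0 + \left(-4\right)^{2}\right)\right)^{2} = \left(7 + \left(0 + 16\right)\right)^{2} = \left(7 + 16\right)^{2} = 23^{2} = 529$)
$\left(-3510 + b\right) \left(n + M{\left(-17,-39 \right)}\right) = \left(-3510 + 529\right) \left(-724 - 62\right) = \left(-2981\right) \left(-786\right) = 2343066$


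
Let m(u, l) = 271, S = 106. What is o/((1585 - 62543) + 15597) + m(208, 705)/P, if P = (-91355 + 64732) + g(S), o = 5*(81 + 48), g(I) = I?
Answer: -29396296/1202837637 ≈ -0.024439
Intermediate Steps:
o = 645 (o = 5*129 = 645)
P = -26517 (P = (-91355 + 64732) + 106 = -26623 + 106 = -26517)
o/((1585 - 62543) + 15597) + m(208, 705)/P = 645/((1585 - 62543) + 15597) + 271/(-26517) = 645/(-60958 + 15597) + 271*(-1/26517) = 645/(-45361) - 271/26517 = 645*(-1/45361) - 271/26517 = -645/45361 - 271/26517 = -29396296/1202837637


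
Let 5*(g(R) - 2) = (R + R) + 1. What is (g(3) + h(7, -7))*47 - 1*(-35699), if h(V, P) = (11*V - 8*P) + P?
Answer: 208904/5 ≈ 41781.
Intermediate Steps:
h(V, P) = -7*P + 11*V (h(V, P) = (-8*P + 11*V) + P = -7*P + 11*V)
g(R) = 11/5 + 2*R/5 (g(R) = 2 + ((R + R) + 1)/5 = 2 + (2*R + 1)/5 = 2 + (1 + 2*R)/5 = 2 + (1/5 + 2*R/5) = 11/5 + 2*R/5)
(g(3) + h(7, -7))*47 - 1*(-35699) = ((11/5 + (2/5)*3) + (-7*(-7) + 11*7))*47 - 1*(-35699) = ((11/5 + 6/5) + (49 + 77))*47 + 35699 = (17/5 + 126)*47 + 35699 = (647/5)*47 + 35699 = 30409/5 + 35699 = 208904/5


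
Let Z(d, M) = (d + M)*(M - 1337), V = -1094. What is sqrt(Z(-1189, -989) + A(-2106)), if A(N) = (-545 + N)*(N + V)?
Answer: 2*sqrt(3387307) ≈ 3680.9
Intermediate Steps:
Z(d, M) = (-1337 + M)*(M + d) (Z(d, M) = (M + d)*(-1337 + M) = (-1337 + M)*(M + d))
A(N) = (-1094 + N)*(-545 + N) (A(N) = (-545 + N)*(N - 1094) = (-545 + N)*(-1094 + N) = (-1094 + N)*(-545 + N))
sqrt(Z(-1189, -989) + A(-2106)) = sqrt(((-989)**2 - 1337*(-989) - 1337*(-1189) - 989*(-1189)) + (596230 + (-2106)**2 - 1639*(-2106))) = sqrt((978121 + 1322293 + 1589693 + 1175921) + (596230 + 4435236 + 3451734)) = sqrt(5066028 + 8483200) = sqrt(13549228) = 2*sqrt(3387307)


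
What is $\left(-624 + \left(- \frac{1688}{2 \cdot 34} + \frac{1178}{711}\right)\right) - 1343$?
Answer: $- \frac{24055145}{12087} \approx -1990.2$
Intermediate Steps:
$\left(-624 + \left(- \frac{1688}{2 \cdot 34} + \frac{1178}{711}\right)\right) - 1343 = \left(-624 + \left(- \frac{1688}{68} + 1178 \cdot \frac{1}{711}\right)\right) - 1343 = \left(-624 + \left(\left(-1688\right) \frac{1}{68} + \frac{1178}{711}\right)\right) - 1343 = \left(-624 + \left(- \frac{422}{17} + \frac{1178}{711}\right)\right) - 1343 = \left(-624 - \frac{280016}{12087}\right) - 1343 = - \frac{7822304}{12087} - 1343 = - \frac{24055145}{12087}$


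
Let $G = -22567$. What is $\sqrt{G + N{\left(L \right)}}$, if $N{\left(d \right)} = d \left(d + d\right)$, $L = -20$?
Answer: $i \sqrt{21767} \approx 147.54 i$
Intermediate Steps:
$N{\left(d \right)} = 2 d^{2}$ ($N{\left(d \right)} = d 2 d = 2 d^{2}$)
$\sqrt{G + N{\left(L \right)}} = \sqrt{-22567 + 2 \left(-20\right)^{2}} = \sqrt{-22567 + 2 \cdot 400} = \sqrt{-22567 + 800} = \sqrt{-21767} = i \sqrt{21767}$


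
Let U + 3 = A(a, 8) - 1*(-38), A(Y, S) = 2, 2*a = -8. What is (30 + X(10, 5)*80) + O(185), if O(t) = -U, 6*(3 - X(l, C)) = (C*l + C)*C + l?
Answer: -3567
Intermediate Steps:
a = -4 (a = (½)*(-8) = -4)
U = 37 (U = -3 + (2 - 1*(-38)) = -3 + (2 + 38) = -3 + 40 = 37)
X(l, C) = 3 - l/6 - C*(C + C*l)/6 (X(l, C) = 3 - ((C*l + C)*C + l)/6 = 3 - ((C + C*l)*C + l)/6 = 3 - (C*(C + C*l) + l)/6 = 3 - (l + C*(C + C*l))/6 = 3 + (-l/6 - C*(C + C*l)/6) = 3 - l/6 - C*(C + C*l)/6)
O(t) = -37 (O(t) = -1*37 = -37)
(30 + X(10, 5)*80) + O(185) = (30 + (3 - ⅙*10 - ⅙*5² - ⅙*10*5²)*80) - 37 = (30 + (3 - 5/3 - ⅙*25 - ⅙*10*25)*80) - 37 = (30 + (3 - 5/3 - 25/6 - 125/3)*80) - 37 = (30 - 89/2*80) - 37 = (30 - 3560) - 37 = -3530 - 37 = -3567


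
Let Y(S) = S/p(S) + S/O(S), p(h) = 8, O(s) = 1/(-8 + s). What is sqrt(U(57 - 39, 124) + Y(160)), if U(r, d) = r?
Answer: sqrt(24358) ≈ 156.07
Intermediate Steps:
Y(S) = S/8 + S*(-8 + S) (Y(S) = S/8 + S/(1/(-8 + S)) = S*(1/8) + S*(-8 + S) = S/8 + S*(-8 + S))
sqrt(U(57 - 39, 124) + Y(160)) = sqrt((57 - 39) + (1/8)*160*(-63 + 8*160)) = sqrt(18 + (1/8)*160*(-63 + 1280)) = sqrt(18 + (1/8)*160*1217) = sqrt(18 + 24340) = sqrt(24358)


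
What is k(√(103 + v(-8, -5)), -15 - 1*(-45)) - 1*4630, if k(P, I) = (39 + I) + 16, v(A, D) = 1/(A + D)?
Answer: -4545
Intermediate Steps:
k(P, I) = 55 + I
k(√(103 + v(-8, -5)), -15 - 1*(-45)) - 1*4630 = (55 + (-15 - 1*(-45))) - 1*4630 = (55 + (-15 + 45)) - 4630 = (55 + 30) - 4630 = 85 - 4630 = -4545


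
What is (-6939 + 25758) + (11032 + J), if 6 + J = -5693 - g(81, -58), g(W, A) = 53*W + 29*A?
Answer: 21541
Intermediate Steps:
g(W, A) = 29*A + 53*W
J = -8310 (J = -6 + (-5693 - (29*(-58) + 53*81)) = -6 + (-5693 - (-1682 + 4293)) = -6 + (-5693 - 1*2611) = -6 + (-5693 - 2611) = -6 - 8304 = -8310)
(-6939 + 25758) + (11032 + J) = (-6939 + 25758) + (11032 - 8310) = 18819 + 2722 = 21541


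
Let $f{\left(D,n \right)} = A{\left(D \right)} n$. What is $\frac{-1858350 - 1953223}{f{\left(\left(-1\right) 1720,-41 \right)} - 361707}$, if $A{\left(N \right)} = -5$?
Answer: $\frac{3811573}{361502} \approx 10.544$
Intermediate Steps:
$f{\left(D,n \right)} = - 5 n$
$\frac{-1858350 - 1953223}{f{\left(\left(-1\right) 1720,-41 \right)} - 361707} = \frac{-1858350 - 1953223}{\left(-5\right) \left(-41\right) - 361707} = - \frac{3811573}{205 - 361707} = - \frac{3811573}{-361502} = \left(-3811573\right) \left(- \frac{1}{361502}\right) = \frac{3811573}{361502}$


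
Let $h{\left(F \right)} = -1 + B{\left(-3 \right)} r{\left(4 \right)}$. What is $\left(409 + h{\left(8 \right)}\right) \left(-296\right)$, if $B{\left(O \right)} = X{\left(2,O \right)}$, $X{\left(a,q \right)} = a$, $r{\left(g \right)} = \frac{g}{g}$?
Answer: $-121360$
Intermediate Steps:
$r{\left(g \right)} = 1$
$B{\left(O \right)} = 2$
$h{\left(F \right)} = 1$ ($h{\left(F \right)} = -1 + 2 \cdot 1 = -1 + 2 = 1$)
$\left(409 + h{\left(8 \right)}\right) \left(-296\right) = \left(409 + 1\right) \left(-296\right) = 410 \left(-296\right) = -121360$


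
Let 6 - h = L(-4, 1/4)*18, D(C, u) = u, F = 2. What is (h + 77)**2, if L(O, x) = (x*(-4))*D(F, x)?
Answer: 30625/4 ≈ 7656.3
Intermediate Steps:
L(O, x) = -4*x**2 (L(O, x) = (x*(-4))*x = (-4*x)*x = -4*x**2)
h = 21/2 (h = 6 - (-4*(1/4)**2)*18 = 6 - (-4*1/16)*18 = 6 - (-1)*18/4 = 6 - 1*(-9/2) = 6 + 9/2 = 21/2 ≈ 10.500)
(h + 77)**2 = (21/2 + 77)**2 = (175/2)**2 = 30625/4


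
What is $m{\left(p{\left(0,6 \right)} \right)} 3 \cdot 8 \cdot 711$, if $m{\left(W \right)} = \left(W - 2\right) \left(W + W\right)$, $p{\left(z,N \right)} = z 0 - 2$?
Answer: $273024$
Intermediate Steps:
$p{\left(z,N \right)} = -2$ ($p{\left(z,N \right)} = 0 - 2 = -2$)
$m{\left(W \right)} = 2 W \left(-2 + W\right)$ ($m{\left(W \right)} = \left(-2 + W\right) 2 W = 2 W \left(-2 + W\right)$)
$m{\left(p{\left(0,6 \right)} \right)} 3 \cdot 8 \cdot 711 = 2 \left(-2\right) \left(-2 - 2\right) 3 \cdot 8 \cdot 711 = 2 \left(-2\right) \left(-4\right) 3 \cdot 8 \cdot 711 = 16 \cdot 3 \cdot 8 \cdot 711 = 48 \cdot 8 \cdot 711 = 384 \cdot 711 = 273024$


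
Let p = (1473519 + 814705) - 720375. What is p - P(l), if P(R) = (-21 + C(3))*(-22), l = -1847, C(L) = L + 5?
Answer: 1567563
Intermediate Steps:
p = 1567849 (p = 2288224 - 720375 = 1567849)
C(L) = 5 + L
P(R) = 286 (P(R) = (-21 + (5 + 3))*(-22) = (-21 + 8)*(-22) = -13*(-22) = 286)
p - P(l) = 1567849 - 1*286 = 1567849 - 286 = 1567563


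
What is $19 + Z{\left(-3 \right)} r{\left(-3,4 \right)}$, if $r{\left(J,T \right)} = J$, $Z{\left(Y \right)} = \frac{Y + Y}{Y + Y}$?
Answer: $16$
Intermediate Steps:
$Z{\left(Y \right)} = 1$ ($Z{\left(Y \right)} = \frac{2 Y}{2 Y} = 2 Y \frac{1}{2 Y} = 1$)
$19 + Z{\left(-3 \right)} r{\left(-3,4 \right)} = 19 + 1 \left(-3\right) = 19 - 3 = 16$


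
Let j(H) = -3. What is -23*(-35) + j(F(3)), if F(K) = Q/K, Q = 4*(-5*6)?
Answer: 802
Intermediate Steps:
Q = -120 (Q = 4*(-30) = -120)
F(K) = -120/K
-23*(-35) + j(F(3)) = -23*(-35) - 3 = 805 - 3 = 802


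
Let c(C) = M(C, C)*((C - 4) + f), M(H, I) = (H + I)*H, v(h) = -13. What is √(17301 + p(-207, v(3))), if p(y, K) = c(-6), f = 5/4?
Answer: √16671 ≈ 129.12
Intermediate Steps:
M(H, I) = H*(H + I)
f = 5/4 (f = 5*(¼) = 5/4 ≈ 1.2500)
c(C) = 2*C²*(-11/4 + C) (c(C) = (C*(C + C))*((C - 4) + 5/4) = (C*(2*C))*((-4 + C) + 5/4) = (2*C²)*(-11/4 + C) = 2*C²*(-11/4 + C))
p(y, K) = -630 (p(y, K) = (½)*(-6)²*(-11 + 4*(-6)) = (½)*36*(-11 - 24) = (½)*36*(-35) = -630)
√(17301 + p(-207, v(3))) = √(17301 - 630) = √16671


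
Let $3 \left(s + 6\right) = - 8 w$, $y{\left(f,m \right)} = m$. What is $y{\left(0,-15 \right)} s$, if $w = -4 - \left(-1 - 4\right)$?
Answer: $130$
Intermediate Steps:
$w = 1$ ($w = -4 - \left(-1 - 4\right) = -4 - -5 = -4 + 5 = 1$)
$s = - \frac{26}{3}$ ($s = -6 + \frac{\left(-8\right) 1}{3} = -6 + \frac{1}{3} \left(-8\right) = -6 - \frac{8}{3} = - \frac{26}{3} \approx -8.6667$)
$y{\left(0,-15 \right)} s = \left(-15\right) \left(- \frac{26}{3}\right) = 130$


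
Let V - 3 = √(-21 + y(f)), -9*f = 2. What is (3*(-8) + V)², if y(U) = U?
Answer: (63 - I*√191)²/9 ≈ 419.78 - 193.48*I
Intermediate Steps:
f = -2/9 (f = -⅑*2 = -2/9 ≈ -0.22222)
V = 3 + I*√191/3 (V = 3 + √(-21 - 2/9) = 3 + √(-191/9) = 3 + I*√191/3 ≈ 3.0 + 4.6068*I)
(3*(-8) + V)² = (3*(-8) + (3 + I*√191/3))² = (-24 + (3 + I*√191/3))² = (-21 + I*√191/3)²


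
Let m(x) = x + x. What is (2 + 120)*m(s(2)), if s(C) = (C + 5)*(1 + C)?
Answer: 5124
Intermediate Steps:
s(C) = (1 + C)*(5 + C) (s(C) = (5 + C)*(1 + C) = (1 + C)*(5 + C))
m(x) = 2*x
(2 + 120)*m(s(2)) = (2 + 120)*(2*(5 + 2² + 6*2)) = 122*(2*(5 + 4 + 12)) = 122*(2*21) = 122*42 = 5124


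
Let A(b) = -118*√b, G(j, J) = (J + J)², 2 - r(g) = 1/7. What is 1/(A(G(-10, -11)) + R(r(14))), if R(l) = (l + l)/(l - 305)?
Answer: -1061/2754369 ≈ -0.00038521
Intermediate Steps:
r(g) = 13/7 (r(g) = 2 - 1/7 = 2 - 1*⅐ = 2 - ⅐ = 13/7)
R(l) = 2*l/(-305 + l) (R(l) = (2*l)/(-305 + l) = 2*l/(-305 + l))
G(j, J) = 4*J² (G(j, J) = (2*J)² = 4*J²)
1/(A(G(-10, -11)) + R(r(14))) = 1/(-118*√(4*(-11)²) + 2*(13/7)/(-305 + 13/7)) = 1/(-118*√(4*121) + 2*(13/7)/(-2122/7)) = 1/(-118*√484 + 2*(13/7)*(-7/2122)) = 1/(-118*22 - 13/1061) = 1/(-2596 - 13/1061) = 1/(-2754369/1061) = -1061/2754369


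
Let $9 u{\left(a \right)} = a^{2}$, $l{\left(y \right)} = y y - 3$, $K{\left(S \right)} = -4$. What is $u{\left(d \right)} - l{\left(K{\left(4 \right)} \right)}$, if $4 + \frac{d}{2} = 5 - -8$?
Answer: $23$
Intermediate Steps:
$l{\left(y \right)} = -3 + y^{2}$ ($l{\left(y \right)} = y^{2} - 3 = -3 + y^{2}$)
$d = 18$ ($d = -8 + 2 \left(5 - -8\right) = -8 + 2 \left(5 + 8\right) = -8 + 2 \cdot 13 = -8 + 26 = 18$)
$u{\left(a \right)} = \frac{a^{2}}{9}$
$u{\left(d \right)} - l{\left(K{\left(4 \right)} \right)} = \frac{18^{2}}{9} - \left(-3 + \left(-4\right)^{2}\right) = \frac{1}{9} \cdot 324 - \left(-3 + 16\right) = 36 - 13 = 23$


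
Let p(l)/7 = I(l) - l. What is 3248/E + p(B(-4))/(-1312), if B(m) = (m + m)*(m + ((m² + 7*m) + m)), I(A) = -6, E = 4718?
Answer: 347989/221072 ≈ 1.5741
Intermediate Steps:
B(m) = 2*m*(m² + 9*m) (B(m) = (2*m)*(m + (m² + 8*m)) = (2*m)*(m² + 9*m) = 2*m*(m² + 9*m))
p(l) = -42 - 7*l (p(l) = 7*(-6 - l) = -42 - 7*l)
3248/E + p(B(-4))/(-1312) = 3248/4718 + (-42 - 14*(-4)²*(9 - 4))/(-1312) = 3248*(1/4718) + (-42 - 14*16*5)*(-1/1312) = 232/337 + (-42 - 7*160)*(-1/1312) = 232/337 + (-42 - 1120)*(-1/1312) = 232/337 - 1162*(-1/1312) = 232/337 + 581/656 = 347989/221072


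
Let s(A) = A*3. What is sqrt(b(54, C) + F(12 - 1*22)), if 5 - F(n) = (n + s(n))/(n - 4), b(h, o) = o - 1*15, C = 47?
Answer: sqrt(1673)/7 ≈ 5.8432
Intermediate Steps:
b(h, o) = -15 + o (b(h, o) = o - 15 = -15 + o)
s(A) = 3*A
F(n) = 5 - 4*n/(-4 + n) (F(n) = 5 - (n + 3*n)/(n - 4) = 5 - 4*n/(-4 + n))
sqrt(b(54, C) + F(12 - 1*22)) = sqrt((-15 + 47) + (-20 + (12 - 1*22))/(-4 + (12 - 1*22))) = sqrt(32 + (-20 + (12 - 22))/(-4 + (12 - 22))) = sqrt(32 + (-20 - 10)/(-4 - 10)) = sqrt(32 - 30/(-14)) = sqrt(32 - 1/14*(-30)) = sqrt(32 + 15/7) = sqrt(239/7) = sqrt(1673)/7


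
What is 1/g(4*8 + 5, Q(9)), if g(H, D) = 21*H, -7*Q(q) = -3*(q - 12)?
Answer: 1/777 ≈ 0.0012870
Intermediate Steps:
Q(q) = -36/7 + 3*q/7 (Q(q) = -(-3)*(q - 12)/7 = -(-3)*(-12 + q)/7 = -(36 - 3*q)/7 = -36/7 + 3*q/7)
1/g(4*8 + 5, Q(9)) = 1/(21*(4*8 + 5)) = 1/(21*(32 + 5)) = 1/(21*37) = 1/777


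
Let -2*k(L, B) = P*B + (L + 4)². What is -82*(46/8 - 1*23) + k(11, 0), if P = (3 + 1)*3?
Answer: 1302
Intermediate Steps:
P = 12 (P = 4*3 = 12)
k(L, B) = -6*B - (4 + L)²/2 (k(L, B) = -(12*B + (L + 4)²)/2 = -(12*B + (4 + L)²)/2 = -((4 + L)² + 12*B)/2 = -6*B - (4 + L)²/2)
-82*(46/8 - 1*23) + k(11, 0) = -82*(46/8 - 1*23) + (-6*0 - (4 + 11)²/2) = -82*(46*(⅛) - 23) + (0 - ½*15²) = -82*(23/4 - 23) + (0 - ½*225) = -82*(-69/4) + (0 - 225/2) = 2829/2 - 225/2 = 1302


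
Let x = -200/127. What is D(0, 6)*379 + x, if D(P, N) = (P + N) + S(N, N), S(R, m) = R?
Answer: 577396/127 ≈ 4546.4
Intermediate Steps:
x = -200/127 (x = -200*1/127 = -200/127 ≈ -1.5748)
D(P, N) = P + 2*N (D(P, N) = (P + N) + N = (N + P) + N = P + 2*N)
D(0, 6)*379 + x = (0 + 2*6)*379 - 200/127 = (0 + 12)*379 - 200/127 = 12*379 - 200/127 = 4548 - 200/127 = 577396/127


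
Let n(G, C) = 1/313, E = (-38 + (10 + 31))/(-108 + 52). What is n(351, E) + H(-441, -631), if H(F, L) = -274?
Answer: -85761/313 ≈ -274.00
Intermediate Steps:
E = -3/56 (E = (-38 + 41)/(-56) = 3*(-1/56) = -3/56 ≈ -0.053571)
n(G, C) = 1/313
n(351, E) + H(-441, -631) = 1/313 - 274 = -85761/313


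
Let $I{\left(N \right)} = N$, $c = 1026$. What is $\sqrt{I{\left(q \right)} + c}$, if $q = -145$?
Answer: $\sqrt{881} \approx 29.682$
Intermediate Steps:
$\sqrt{I{\left(q \right)} + c} = \sqrt{-145 + 1026} = \sqrt{881}$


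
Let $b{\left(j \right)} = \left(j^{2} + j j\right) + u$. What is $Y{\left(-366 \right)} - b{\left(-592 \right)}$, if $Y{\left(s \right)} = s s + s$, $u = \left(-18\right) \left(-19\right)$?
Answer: $-567680$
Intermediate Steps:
$u = 342$
$Y{\left(s \right)} = s + s^{2}$ ($Y{\left(s \right)} = s^{2} + s = s + s^{2}$)
$b{\left(j \right)} = 342 + 2 j^{2}$ ($b{\left(j \right)} = \left(j^{2} + j j\right) + 342 = \left(j^{2} + j^{2}\right) + 342 = 2 j^{2} + 342 = 342 + 2 j^{2}$)
$Y{\left(-366 \right)} - b{\left(-592 \right)} = - 366 \left(1 - 366\right) - \left(342 + 2 \left(-592\right)^{2}\right) = \left(-366\right) \left(-365\right) - \left(342 + 2 \cdot 350464\right) = 133590 - \left(342 + 700928\right) = 133590 - 701270 = -567680$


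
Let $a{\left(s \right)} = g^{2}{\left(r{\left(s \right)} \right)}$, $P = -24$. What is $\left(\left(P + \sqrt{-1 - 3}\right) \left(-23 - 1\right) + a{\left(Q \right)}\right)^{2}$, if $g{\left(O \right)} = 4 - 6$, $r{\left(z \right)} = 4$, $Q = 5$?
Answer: $334096 - 55680 i \approx 3.341 \cdot 10^{5} - 55680.0 i$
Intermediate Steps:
$g{\left(O \right)} = -2$ ($g{\left(O \right)} = 4 - 6 = -2$)
$a{\left(s \right)} = 4$ ($a{\left(s \right)} = \left(-2\right)^{2} = 4$)
$\left(\left(P + \sqrt{-1 - 3}\right) \left(-23 - 1\right) + a{\left(Q \right)}\right)^{2} = \left(\left(-24 + \sqrt{-1 - 3}\right) \left(-23 - 1\right) + 4\right)^{2} = \left(\left(-24 + \sqrt{-4}\right) \left(-24\right) + 4\right)^{2} = \left(\left(-24 + 2 i\right) \left(-24\right) + 4\right)^{2} = \left(\left(576 - 48 i\right) + 4\right)^{2} = \left(580 - 48 i\right)^{2}$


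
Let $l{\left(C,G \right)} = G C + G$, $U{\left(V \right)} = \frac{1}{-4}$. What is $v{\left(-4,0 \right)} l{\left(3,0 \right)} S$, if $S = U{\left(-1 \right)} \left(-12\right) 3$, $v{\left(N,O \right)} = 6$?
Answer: $0$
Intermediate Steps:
$U{\left(V \right)} = - \frac{1}{4}$
$l{\left(C,G \right)} = G + C G$ ($l{\left(C,G \right)} = C G + G = G + C G$)
$S = 9$ ($S = \left(- \frac{1}{4}\right) \left(-12\right) 3 = 3 \cdot 3 = 9$)
$v{\left(-4,0 \right)} l{\left(3,0 \right)} S = 6 \cdot 0 \left(1 + 3\right) 9 = 6 \cdot 0 \cdot 4 \cdot 9 = 6 \cdot 0 \cdot 9 = 0 \cdot 9 = 0$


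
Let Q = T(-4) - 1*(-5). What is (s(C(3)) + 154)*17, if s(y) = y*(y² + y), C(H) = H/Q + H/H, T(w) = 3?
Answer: 1379499/512 ≈ 2694.3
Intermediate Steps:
Q = 8 (Q = 3 - 1*(-5) = 3 + 5 = 8)
C(H) = 1 + H/8 (C(H) = H/8 + H/H = H*(⅛) + 1 = H/8 + 1 = 1 + H/8)
s(y) = y*(y + y²)
(s(C(3)) + 154)*17 = ((1 + (⅛)*3)²*(1 + (1 + (⅛)*3)) + 154)*17 = ((1 + 3/8)²*(1 + (1 + 3/8)) + 154)*17 = ((11/8)²*(1 + 11/8) + 154)*17 = ((121/64)*(19/8) + 154)*17 = (2299/512 + 154)*17 = (81147/512)*17 = 1379499/512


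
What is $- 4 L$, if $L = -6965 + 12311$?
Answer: $-21384$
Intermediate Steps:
$L = 5346$
$- 4 L = \left(-4\right) 5346 = -21384$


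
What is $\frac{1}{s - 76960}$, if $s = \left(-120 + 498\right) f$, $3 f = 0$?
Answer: $- \frac{1}{76960} \approx -1.2994 \cdot 10^{-5}$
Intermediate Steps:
$f = 0$ ($f = \frac{1}{3} \cdot 0 = 0$)
$s = 0$ ($s = \left(-120 + 498\right) 0 = 378 \cdot 0 = 0$)
$\frac{1}{s - 76960} = \frac{1}{0 - 76960} = \frac{1}{-76960} = - \frac{1}{76960}$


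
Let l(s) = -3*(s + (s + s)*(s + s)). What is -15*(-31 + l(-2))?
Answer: 1095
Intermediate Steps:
l(s) = -12*s² - 3*s (l(s) = -3*(s + (2*s)*(2*s)) = -3*(s + 4*s²) = -12*s² - 3*s)
-15*(-31 + l(-2)) = -15*(-31 - 3*(-2)*(1 + 4*(-2))) = -15*(-31 - 3*(-2)*(1 - 8)) = -15*(-31 - 3*(-2)*(-7)) = -15*(-31 - 42) = -15*(-73) = 1095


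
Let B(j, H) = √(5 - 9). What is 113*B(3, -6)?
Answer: 226*I ≈ 226.0*I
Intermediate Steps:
B(j, H) = 2*I (B(j, H) = √(-4) = 2*I)
113*B(3, -6) = 113*(2*I) = 226*I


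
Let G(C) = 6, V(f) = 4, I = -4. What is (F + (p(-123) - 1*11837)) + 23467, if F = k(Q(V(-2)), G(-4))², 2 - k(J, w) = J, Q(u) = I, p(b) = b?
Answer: 11543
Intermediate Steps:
Q(u) = -4
k(J, w) = 2 - J
F = 36 (F = (2 - 1*(-4))² = (2 + 4)² = 6² = 36)
(F + (p(-123) - 1*11837)) + 23467 = (36 + (-123 - 1*11837)) + 23467 = (36 + (-123 - 11837)) + 23467 = (36 - 11960) + 23467 = -11924 + 23467 = 11543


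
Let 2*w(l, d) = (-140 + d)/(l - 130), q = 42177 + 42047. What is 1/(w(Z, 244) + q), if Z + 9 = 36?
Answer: 103/8675020 ≈ 1.1873e-5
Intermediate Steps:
Z = 27 (Z = -9 + 36 = 27)
q = 84224
w(l, d) = (-140 + d)/(2*(-130 + l)) (w(l, d) = ((-140 + d)/(l - 130))/2 = ((-140 + d)/(-130 + l))/2 = (-140 + d)/(2*(-130 + l)))
1/(w(Z, 244) + q) = 1/((-140 + 244)/(2*(-130 + 27)) + 84224) = 1/((1/2)*104/(-103) + 84224) = 1/((1/2)*(-1/103)*104 + 84224) = 1/(-52/103 + 84224) = 1/(8675020/103) = 103/8675020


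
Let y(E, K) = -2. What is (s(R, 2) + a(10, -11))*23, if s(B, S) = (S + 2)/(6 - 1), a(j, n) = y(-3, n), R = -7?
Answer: -138/5 ≈ -27.600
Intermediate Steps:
a(j, n) = -2
s(B, S) = ⅖ + S/5 (s(B, S) = (2 + S)/5 = (2 + S)*(⅕) = ⅖ + S/5)
(s(R, 2) + a(10, -11))*23 = ((⅖ + (⅕)*2) - 2)*23 = ((⅖ + ⅖) - 2)*23 = (⅘ - 2)*23 = -6/5*23 = -138/5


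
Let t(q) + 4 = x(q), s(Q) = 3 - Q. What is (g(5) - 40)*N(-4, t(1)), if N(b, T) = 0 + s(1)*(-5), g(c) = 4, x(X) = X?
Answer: 360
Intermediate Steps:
t(q) = -4 + q
N(b, T) = -10 (N(b, T) = 0 + (3 - 1*1)*(-5) = 0 + (3 - 1)*(-5) = 0 + 2*(-5) = 0 - 10 = -10)
(g(5) - 40)*N(-4, t(1)) = (4 - 40)*(-10) = -36*(-10) = 360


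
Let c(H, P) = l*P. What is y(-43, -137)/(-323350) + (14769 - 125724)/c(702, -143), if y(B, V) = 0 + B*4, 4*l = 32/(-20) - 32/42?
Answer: -144889034473/110262350 ≈ -1314.0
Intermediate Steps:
l = -62/105 (l = (32/(-20) - 32/42)/4 = (32*(-1/20) - 32*1/42)/4 = (-8/5 - 16/21)/4 = (¼)*(-248/105) = -62/105 ≈ -0.59048)
y(B, V) = 4*B (y(B, V) = 0 + 4*B = 4*B)
c(H, P) = -62*P/105
y(-43, -137)/(-323350) + (14769 - 125724)/c(702, -143) = (4*(-43))/(-323350) + (14769 - 125724)/((-62/105*(-143))) = -172*(-1/323350) - 110955/8866/105 = 86/161675 - 110955*105/8866 = 86/161675 - 896175/682 = -144889034473/110262350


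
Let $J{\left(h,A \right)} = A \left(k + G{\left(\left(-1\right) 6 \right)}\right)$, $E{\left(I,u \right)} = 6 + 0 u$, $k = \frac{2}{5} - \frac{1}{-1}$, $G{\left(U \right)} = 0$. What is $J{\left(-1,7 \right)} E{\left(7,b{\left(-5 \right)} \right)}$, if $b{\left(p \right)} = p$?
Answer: $\frac{294}{5} \approx 58.8$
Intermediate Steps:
$k = \frac{7}{5}$ ($k = 2 \cdot \frac{1}{5} - -1 = \frac{2}{5} + 1 = \frac{7}{5} \approx 1.4$)
$E{\left(I,u \right)} = 6$ ($E{\left(I,u \right)} = 6 + 0 = 6$)
$J{\left(h,A \right)} = \frac{7 A}{5}$ ($J{\left(h,A \right)} = A \left(\frac{7}{5} + 0\right) = A \frac{7}{5} = \frac{7 A}{5}$)
$J{\left(-1,7 \right)} E{\left(7,b{\left(-5 \right)} \right)} = \frac{7}{5} \cdot 7 \cdot 6 = \frac{49}{5} \cdot 6 = \frac{294}{5}$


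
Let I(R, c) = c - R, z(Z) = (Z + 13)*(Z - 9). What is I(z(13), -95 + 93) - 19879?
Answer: -19985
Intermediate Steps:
z(Z) = (-9 + Z)*(13 + Z) (z(Z) = (13 + Z)*(-9 + Z) = (-9 + Z)*(13 + Z))
I(z(13), -95 + 93) - 19879 = ((-95 + 93) - (-117 + 13**2 + 4*13)) - 19879 = (-2 - (-117 + 169 + 52)) - 19879 = (-2 - 1*104) - 19879 = (-2 - 104) - 19879 = -106 - 19879 = -19985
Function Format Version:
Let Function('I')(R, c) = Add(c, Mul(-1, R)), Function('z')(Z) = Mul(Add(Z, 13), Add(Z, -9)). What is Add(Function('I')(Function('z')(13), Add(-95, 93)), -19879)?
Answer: -19985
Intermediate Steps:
Function('z')(Z) = Mul(Add(-9, Z), Add(13, Z)) (Function('z')(Z) = Mul(Add(13, Z), Add(-9, Z)) = Mul(Add(-9, Z), Add(13, Z)))
Add(Function('I')(Function('z')(13), Add(-95, 93)), -19879) = Add(Add(Add(-95, 93), Mul(-1, Add(-117, Pow(13, 2), Mul(4, 13)))), -19879) = Add(Add(-2, Mul(-1, Add(-117, 169, 52))), -19879) = Add(Add(-2, Mul(-1, 104)), -19879) = Add(Add(-2, -104), -19879) = Add(-106, -19879) = -19985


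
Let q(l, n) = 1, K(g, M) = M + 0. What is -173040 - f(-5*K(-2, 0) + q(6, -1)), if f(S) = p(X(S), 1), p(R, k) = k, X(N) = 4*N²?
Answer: -173041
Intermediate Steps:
K(g, M) = M
f(S) = 1
-173040 - f(-5*K(-2, 0) + q(6, -1)) = -173040 - 1*1 = -173040 - 1 = -173041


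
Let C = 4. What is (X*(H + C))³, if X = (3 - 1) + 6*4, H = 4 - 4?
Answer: 1124864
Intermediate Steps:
H = 0
X = 26 (X = 2 + 24 = 26)
(X*(H + C))³ = (26*(0 + 4))³ = (26*4)³ = 104³ = 1124864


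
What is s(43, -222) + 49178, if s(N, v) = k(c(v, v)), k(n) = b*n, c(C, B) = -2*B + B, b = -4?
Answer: 48290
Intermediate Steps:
c(C, B) = -B
k(n) = -4*n
s(N, v) = 4*v (s(N, v) = -(-4)*v = 4*v)
s(43, -222) + 49178 = 4*(-222) + 49178 = -888 + 49178 = 48290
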